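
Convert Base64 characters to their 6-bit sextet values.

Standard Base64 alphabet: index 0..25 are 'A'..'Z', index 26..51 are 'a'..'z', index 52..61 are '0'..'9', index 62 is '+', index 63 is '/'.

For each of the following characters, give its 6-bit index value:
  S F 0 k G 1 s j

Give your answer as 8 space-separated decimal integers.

'S': A..Z range, ord('S') − ord('A') = 18
'F': A..Z range, ord('F') − ord('A') = 5
'0': 0..9 range, 52 + ord('0') − ord('0') = 52
'k': a..z range, 26 + ord('k') − ord('a') = 36
'G': A..Z range, ord('G') − ord('A') = 6
'1': 0..9 range, 52 + ord('1') − ord('0') = 53
's': a..z range, 26 + ord('s') − ord('a') = 44
'j': a..z range, 26 + ord('j') − ord('a') = 35

Answer: 18 5 52 36 6 53 44 35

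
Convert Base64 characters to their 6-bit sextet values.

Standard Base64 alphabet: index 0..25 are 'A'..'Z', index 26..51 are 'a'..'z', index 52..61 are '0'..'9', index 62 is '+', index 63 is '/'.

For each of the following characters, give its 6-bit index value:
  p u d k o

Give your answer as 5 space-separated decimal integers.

'p': a..z range, 26 + ord('p') − ord('a') = 41
'u': a..z range, 26 + ord('u') − ord('a') = 46
'd': a..z range, 26 + ord('d') − ord('a') = 29
'k': a..z range, 26 + ord('k') − ord('a') = 36
'o': a..z range, 26 + ord('o') − ord('a') = 40

Answer: 41 46 29 36 40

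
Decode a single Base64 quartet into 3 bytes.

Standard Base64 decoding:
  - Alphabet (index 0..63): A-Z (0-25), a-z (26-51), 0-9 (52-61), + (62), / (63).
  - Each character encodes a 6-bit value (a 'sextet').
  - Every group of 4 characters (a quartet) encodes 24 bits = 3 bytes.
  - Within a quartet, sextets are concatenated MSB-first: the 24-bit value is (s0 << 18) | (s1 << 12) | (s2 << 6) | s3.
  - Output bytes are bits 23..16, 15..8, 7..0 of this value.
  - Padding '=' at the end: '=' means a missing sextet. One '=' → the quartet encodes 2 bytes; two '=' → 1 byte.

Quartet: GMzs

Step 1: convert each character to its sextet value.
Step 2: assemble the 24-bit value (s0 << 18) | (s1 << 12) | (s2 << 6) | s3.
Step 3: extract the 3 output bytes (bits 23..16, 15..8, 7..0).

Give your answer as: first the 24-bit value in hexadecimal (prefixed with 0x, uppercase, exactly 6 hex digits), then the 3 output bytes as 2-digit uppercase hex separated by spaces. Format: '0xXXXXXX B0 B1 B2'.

Answer: 0x18CCEC 18 CC EC

Derivation:
Sextets: G=6, M=12, z=51, s=44
24-bit: (6<<18) | (12<<12) | (51<<6) | 44
      = 0x180000 | 0x00C000 | 0x000CC0 | 0x00002C
      = 0x18CCEC
Bytes: (v>>16)&0xFF=18, (v>>8)&0xFF=CC, v&0xFF=EC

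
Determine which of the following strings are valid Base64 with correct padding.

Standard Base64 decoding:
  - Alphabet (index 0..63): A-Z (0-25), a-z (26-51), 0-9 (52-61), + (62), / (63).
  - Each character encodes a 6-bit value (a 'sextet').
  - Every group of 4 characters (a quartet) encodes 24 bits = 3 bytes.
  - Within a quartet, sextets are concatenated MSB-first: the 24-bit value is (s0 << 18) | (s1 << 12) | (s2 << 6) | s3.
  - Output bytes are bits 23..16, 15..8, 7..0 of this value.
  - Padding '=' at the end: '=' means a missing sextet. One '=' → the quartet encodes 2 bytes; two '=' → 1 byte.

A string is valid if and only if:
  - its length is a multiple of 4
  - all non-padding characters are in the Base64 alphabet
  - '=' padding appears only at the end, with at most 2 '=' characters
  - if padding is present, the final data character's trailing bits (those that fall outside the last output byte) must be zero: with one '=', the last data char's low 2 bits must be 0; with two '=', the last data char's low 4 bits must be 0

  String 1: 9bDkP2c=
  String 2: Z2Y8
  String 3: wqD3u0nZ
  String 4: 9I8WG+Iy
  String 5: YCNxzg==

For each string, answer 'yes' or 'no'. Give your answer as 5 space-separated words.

Answer: yes yes yes yes yes

Derivation:
String 1: '9bDkP2c=' → valid
String 2: 'Z2Y8' → valid
String 3: 'wqD3u0nZ' → valid
String 4: '9I8WG+Iy' → valid
String 5: 'YCNxzg==' → valid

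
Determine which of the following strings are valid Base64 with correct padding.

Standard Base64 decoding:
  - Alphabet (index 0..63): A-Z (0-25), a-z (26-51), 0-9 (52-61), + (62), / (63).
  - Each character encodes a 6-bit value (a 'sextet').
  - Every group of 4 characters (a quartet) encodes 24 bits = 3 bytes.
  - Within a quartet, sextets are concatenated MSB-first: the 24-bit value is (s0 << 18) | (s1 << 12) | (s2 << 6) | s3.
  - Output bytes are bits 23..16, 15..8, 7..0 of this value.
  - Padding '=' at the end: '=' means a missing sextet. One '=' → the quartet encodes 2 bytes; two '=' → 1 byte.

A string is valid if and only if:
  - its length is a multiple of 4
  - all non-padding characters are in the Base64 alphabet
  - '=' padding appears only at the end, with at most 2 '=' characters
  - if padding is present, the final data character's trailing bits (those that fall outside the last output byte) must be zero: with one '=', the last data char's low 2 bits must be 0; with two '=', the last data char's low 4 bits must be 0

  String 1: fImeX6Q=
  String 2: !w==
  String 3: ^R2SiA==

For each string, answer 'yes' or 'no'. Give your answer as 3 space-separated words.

Answer: yes no no

Derivation:
String 1: 'fImeX6Q=' → valid
String 2: '!w==' → invalid (bad char(s): ['!'])
String 3: '^R2SiA==' → invalid (bad char(s): ['^'])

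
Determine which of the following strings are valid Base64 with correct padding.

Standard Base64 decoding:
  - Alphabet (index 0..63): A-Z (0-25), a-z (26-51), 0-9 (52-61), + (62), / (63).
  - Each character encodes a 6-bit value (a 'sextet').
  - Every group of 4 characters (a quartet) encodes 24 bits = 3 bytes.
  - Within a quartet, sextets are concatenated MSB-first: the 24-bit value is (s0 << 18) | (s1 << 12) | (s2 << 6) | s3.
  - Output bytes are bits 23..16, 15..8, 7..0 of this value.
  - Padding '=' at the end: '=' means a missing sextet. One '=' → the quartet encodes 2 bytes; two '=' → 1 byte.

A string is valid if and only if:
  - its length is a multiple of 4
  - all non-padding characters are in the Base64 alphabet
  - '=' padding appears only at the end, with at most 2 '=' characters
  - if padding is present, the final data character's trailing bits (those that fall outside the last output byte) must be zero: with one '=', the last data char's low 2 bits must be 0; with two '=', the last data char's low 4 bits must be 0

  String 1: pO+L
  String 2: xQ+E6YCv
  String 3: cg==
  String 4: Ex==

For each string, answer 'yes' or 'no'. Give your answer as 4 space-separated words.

String 1: 'pO+L' → valid
String 2: 'xQ+E6YCv' → valid
String 3: 'cg==' → valid
String 4: 'Ex==' → invalid (bad trailing bits)

Answer: yes yes yes no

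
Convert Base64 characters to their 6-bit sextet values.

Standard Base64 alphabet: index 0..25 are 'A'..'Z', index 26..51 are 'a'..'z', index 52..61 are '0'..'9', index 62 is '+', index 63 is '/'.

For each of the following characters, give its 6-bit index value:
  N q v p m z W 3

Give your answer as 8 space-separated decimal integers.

'N': A..Z range, ord('N') − ord('A') = 13
'q': a..z range, 26 + ord('q') − ord('a') = 42
'v': a..z range, 26 + ord('v') − ord('a') = 47
'p': a..z range, 26 + ord('p') − ord('a') = 41
'm': a..z range, 26 + ord('m') − ord('a') = 38
'z': a..z range, 26 + ord('z') − ord('a') = 51
'W': A..Z range, ord('W') − ord('A') = 22
'3': 0..9 range, 52 + ord('3') − ord('0') = 55

Answer: 13 42 47 41 38 51 22 55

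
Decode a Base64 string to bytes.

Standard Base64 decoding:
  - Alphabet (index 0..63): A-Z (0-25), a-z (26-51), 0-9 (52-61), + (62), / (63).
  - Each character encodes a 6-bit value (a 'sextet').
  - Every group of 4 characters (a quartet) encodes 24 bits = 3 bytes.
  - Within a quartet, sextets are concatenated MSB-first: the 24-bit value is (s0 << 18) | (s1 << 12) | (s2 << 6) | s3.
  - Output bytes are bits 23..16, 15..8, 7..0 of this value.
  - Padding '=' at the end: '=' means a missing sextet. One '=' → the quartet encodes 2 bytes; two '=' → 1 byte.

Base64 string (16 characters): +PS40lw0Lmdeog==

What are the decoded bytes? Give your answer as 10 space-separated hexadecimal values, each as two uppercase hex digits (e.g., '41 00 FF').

Answer: F8 F4 B8 D2 5C 34 2E 67 5E A2

Derivation:
After char 0 ('+'=62): chars_in_quartet=1 acc=0x3E bytes_emitted=0
After char 1 ('P'=15): chars_in_quartet=2 acc=0xF8F bytes_emitted=0
After char 2 ('S'=18): chars_in_quartet=3 acc=0x3E3D2 bytes_emitted=0
After char 3 ('4'=56): chars_in_quartet=4 acc=0xF8F4B8 -> emit F8 F4 B8, reset; bytes_emitted=3
After char 4 ('0'=52): chars_in_quartet=1 acc=0x34 bytes_emitted=3
After char 5 ('l'=37): chars_in_quartet=2 acc=0xD25 bytes_emitted=3
After char 6 ('w'=48): chars_in_quartet=3 acc=0x34970 bytes_emitted=3
After char 7 ('0'=52): chars_in_quartet=4 acc=0xD25C34 -> emit D2 5C 34, reset; bytes_emitted=6
After char 8 ('L'=11): chars_in_quartet=1 acc=0xB bytes_emitted=6
After char 9 ('m'=38): chars_in_quartet=2 acc=0x2E6 bytes_emitted=6
After char 10 ('d'=29): chars_in_quartet=3 acc=0xB99D bytes_emitted=6
After char 11 ('e'=30): chars_in_quartet=4 acc=0x2E675E -> emit 2E 67 5E, reset; bytes_emitted=9
After char 12 ('o'=40): chars_in_quartet=1 acc=0x28 bytes_emitted=9
After char 13 ('g'=32): chars_in_quartet=2 acc=0xA20 bytes_emitted=9
Padding '==': partial quartet acc=0xA20 -> emit A2; bytes_emitted=10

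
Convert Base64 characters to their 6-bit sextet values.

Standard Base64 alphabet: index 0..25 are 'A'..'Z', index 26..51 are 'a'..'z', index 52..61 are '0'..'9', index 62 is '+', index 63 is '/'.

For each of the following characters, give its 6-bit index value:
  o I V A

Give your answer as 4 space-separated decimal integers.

Answer: 40 8 21 0

Derivation:
'o': a..z range, 26 + ord('o') − ord('a') = 40
'I': A..Z range, ord('I') − ord('A') = 8
'V': A..Z range, ord('V') − ord('A') = 21
'A': A..Z range, ord('A') − ord('A') = 0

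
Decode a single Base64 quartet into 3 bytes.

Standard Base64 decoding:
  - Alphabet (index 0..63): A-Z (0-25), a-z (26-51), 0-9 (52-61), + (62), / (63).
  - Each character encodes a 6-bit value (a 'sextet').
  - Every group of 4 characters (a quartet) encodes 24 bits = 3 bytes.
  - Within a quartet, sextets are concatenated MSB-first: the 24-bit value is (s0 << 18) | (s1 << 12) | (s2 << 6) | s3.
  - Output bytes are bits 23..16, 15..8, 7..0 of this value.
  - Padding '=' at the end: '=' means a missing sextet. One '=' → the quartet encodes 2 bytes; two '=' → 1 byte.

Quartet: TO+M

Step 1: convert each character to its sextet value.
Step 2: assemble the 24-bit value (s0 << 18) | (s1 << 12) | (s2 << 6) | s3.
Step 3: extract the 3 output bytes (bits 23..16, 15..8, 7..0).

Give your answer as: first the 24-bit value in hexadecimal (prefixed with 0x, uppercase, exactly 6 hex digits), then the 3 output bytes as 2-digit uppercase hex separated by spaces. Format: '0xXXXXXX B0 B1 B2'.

Answer: 0x4CEF8C 4C EF 8C

Derivation:
Sextets: T=19, O=14, +=62, M=12
24-bit: (19<<18) | (14<<12) | (62<<6) | 12
      = 0x4C0000 | 0x00E000 | 0x000F80 | 0x00000C
      = 0x4CEF8C
Bytes: (v>>16)&0xFF=4C, (v>>8)&0xFF=EF, v&0xFF=8C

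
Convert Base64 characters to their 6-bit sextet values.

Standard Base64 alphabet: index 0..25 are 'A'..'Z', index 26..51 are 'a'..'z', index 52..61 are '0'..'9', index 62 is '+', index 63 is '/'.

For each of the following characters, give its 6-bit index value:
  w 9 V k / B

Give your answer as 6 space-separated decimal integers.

Answer: 48 61 21 36 63 1

Derivation:
'w': a..z range, 26 + ord('w') − ord('a') = 48
'9': 0..9 range, 52 + ord('9') − ord('0') = 61
'V': A..Z range, ord('V') − ord('A') = 21
'k': a..z range, 26 + ord('k') − ord('a') = 36
'/': index 63
'B': A..Z range, ord('B') − ord('A') = 1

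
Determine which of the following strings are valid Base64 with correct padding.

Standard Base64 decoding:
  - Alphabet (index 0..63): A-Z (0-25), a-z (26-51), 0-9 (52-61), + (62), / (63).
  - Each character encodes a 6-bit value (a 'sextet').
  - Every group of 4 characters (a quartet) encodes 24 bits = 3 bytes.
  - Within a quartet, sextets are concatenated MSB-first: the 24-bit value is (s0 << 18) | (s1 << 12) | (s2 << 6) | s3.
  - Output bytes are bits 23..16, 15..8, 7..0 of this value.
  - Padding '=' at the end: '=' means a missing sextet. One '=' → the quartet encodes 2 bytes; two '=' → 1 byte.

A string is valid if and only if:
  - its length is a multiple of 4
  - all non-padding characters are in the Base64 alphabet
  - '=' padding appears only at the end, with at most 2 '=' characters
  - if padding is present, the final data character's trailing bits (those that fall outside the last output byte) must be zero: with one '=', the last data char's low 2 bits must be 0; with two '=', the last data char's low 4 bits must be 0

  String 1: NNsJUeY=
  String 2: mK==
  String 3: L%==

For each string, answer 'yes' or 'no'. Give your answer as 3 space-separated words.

Answer: yes no no

Derivation:
String 1: 'NNsJUeY=' → valid
String 2: 'mK==' → invalid (bad trailing bits)
String 3: 'L%==' → invalid (bad char(s): ['%'])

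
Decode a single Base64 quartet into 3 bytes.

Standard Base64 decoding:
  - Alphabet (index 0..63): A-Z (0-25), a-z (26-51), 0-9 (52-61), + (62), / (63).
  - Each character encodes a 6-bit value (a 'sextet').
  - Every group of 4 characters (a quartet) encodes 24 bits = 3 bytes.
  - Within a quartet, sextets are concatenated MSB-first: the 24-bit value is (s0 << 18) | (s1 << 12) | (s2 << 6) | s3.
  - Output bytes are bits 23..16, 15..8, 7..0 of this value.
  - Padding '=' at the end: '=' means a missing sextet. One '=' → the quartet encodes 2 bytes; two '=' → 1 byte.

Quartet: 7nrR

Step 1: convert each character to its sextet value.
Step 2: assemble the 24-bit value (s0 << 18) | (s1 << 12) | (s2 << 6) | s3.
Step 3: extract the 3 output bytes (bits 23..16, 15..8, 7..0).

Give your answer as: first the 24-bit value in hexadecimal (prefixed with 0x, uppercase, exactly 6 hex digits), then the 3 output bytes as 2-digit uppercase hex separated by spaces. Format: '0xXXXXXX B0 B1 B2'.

Answer: 0xEE7AD1 EE 7A D1

Derivation:
Sextets: 7=59, n=39, r=43, R=17
24-bit: (59<<18) | (39<<12) | (43<<6) | 17
      = 0xEC0000 | 0x027000 | 0x000AC0 | 0x000011
      = 0xEE7AD1
Bytes: (v>>16)&0xFF=EE, (v>>8)&0xFF=7A, v&0xFF=D1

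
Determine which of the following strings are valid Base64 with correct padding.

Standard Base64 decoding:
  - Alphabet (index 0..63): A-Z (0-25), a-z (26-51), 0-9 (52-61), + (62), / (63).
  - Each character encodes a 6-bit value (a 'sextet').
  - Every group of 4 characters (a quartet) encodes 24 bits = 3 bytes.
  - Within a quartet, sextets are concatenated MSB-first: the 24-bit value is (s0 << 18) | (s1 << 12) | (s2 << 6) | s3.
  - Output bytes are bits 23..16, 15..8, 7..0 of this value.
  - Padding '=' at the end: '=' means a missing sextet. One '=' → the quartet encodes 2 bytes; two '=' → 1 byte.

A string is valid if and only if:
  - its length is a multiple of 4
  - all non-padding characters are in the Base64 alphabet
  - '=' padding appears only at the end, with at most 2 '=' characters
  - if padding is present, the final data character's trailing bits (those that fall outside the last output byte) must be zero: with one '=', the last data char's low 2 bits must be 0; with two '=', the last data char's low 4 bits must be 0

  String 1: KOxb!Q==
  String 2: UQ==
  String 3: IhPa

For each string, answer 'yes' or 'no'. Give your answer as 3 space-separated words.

Answer: no yes yes

Derivation:
String 1: 'KOxb!Q==' → invalid (bad char(s): ['!'])
String 2: 'UQ==' → valid
String 3: 'IhPa' → valid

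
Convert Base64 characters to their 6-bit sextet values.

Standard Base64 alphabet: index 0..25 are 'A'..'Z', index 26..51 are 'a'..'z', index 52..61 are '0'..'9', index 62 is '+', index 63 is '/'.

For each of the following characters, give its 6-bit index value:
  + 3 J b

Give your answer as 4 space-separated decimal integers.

Answer: 62 55 9 27

Derivation:
'+': index 62
'3': 0..9 range, 52 + ord('3') − ord('0') = 55
'J': A..Z range, ord('J') − ord('A') = 9
'b': a..z range, 26 + ord('b') − ord('a') = 27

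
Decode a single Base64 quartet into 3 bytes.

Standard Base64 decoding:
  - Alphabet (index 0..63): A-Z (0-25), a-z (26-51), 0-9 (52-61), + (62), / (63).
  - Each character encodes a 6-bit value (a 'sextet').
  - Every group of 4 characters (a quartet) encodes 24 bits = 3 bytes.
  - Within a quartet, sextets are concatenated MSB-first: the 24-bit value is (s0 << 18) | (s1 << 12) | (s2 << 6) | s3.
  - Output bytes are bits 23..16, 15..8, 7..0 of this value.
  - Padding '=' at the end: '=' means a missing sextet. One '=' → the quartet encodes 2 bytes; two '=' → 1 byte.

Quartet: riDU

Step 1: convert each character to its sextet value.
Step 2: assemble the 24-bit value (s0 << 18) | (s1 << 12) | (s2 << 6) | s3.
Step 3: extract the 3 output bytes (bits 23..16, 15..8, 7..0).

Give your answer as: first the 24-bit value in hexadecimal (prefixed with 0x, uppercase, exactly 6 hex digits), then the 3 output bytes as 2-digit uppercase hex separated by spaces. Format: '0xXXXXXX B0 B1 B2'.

Answer: 0xAE20D4 AE 20 D4

Derivation:
Sextets: r=43, i=34, D=3, U=20
24-bit: (43<<18) | (34<<12) | (3<<6) | 20
      = 0xAC0000 | 0x022000 | 0x0000C0 | 0x000014
      = 0xAE20D4
Bytes: (v>>16)&0xFF=AE, (v>>8)&0xFF=20, v&0xFF=D4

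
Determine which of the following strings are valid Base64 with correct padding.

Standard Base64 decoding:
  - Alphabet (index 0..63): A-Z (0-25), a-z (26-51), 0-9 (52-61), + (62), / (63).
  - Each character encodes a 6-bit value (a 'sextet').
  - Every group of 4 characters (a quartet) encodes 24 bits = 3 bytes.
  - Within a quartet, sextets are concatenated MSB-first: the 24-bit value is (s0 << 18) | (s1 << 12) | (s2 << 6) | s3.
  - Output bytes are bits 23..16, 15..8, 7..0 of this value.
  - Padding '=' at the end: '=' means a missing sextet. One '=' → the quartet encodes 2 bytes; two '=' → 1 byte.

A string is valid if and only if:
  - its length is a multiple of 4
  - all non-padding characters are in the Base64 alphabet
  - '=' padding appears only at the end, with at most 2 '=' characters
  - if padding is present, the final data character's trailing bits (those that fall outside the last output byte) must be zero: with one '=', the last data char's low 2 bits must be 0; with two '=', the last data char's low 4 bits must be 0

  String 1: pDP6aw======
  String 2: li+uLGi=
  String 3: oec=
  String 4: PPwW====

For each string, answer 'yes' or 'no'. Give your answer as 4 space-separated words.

String 1: 'pDP6aw======' → invalid (6 pad chars (max 2))
String 2: 'li+uLGi=' → invalid (bad trailing bits)
String 3: 'oec=' → valid
String 4: 'PPwW====' → invalid (4 pad chars (max 2))

Answer: no no yes no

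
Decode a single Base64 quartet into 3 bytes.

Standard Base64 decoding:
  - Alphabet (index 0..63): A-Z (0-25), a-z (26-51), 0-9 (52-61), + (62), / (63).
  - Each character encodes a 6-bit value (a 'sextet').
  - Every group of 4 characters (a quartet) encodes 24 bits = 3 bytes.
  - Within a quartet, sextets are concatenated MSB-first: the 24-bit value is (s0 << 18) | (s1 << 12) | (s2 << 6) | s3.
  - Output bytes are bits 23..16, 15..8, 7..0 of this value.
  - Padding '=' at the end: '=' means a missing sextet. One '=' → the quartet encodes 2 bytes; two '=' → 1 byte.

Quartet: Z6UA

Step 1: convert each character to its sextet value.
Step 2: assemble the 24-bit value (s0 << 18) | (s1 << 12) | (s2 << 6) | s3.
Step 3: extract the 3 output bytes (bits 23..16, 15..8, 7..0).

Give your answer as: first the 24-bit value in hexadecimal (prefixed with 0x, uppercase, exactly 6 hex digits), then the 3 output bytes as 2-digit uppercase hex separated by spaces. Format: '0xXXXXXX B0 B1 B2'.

Answer: 0x67A500 67 A5 00

Derivation:
Sextets: Z=25, 6=58, U=20, A=0
24-bit: (25<<18) | (58<<12) | (20<<6) | 0
      = 0x640000 | 0x03A000 | 0x000500 | 0x000000
      = 0x67A500
Bytes: (v>>16)&0xFF=67, (v>>8)&0xFF=A5, v&0xFF=00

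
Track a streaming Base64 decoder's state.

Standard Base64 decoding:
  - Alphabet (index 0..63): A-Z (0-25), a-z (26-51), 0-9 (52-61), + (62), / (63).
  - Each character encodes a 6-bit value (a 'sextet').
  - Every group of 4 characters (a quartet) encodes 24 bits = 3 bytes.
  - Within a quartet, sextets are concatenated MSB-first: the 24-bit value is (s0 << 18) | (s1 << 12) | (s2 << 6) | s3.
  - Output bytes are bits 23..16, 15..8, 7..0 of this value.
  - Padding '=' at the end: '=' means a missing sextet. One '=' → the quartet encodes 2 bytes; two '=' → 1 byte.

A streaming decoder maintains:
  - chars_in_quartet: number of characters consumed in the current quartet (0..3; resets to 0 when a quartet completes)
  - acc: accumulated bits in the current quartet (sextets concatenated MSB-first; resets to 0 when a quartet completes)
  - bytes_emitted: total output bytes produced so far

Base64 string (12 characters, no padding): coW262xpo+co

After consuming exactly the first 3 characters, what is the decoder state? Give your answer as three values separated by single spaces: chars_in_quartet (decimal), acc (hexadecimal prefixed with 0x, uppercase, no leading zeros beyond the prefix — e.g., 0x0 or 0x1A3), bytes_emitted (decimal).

Answer: 3 0x1CA16 0

Derivation:
After char 0 ('c'=28): chars_in_quartet=1 acc=0x1C bytes_emitted=0
After char 1 ('o'=40): chars_in_quartet=2 acc=0x728 bytes_emitted=0
After char 2 ('W'=22): chars_in_quartet=3 acc=0x1CA16 bytes_emitted=0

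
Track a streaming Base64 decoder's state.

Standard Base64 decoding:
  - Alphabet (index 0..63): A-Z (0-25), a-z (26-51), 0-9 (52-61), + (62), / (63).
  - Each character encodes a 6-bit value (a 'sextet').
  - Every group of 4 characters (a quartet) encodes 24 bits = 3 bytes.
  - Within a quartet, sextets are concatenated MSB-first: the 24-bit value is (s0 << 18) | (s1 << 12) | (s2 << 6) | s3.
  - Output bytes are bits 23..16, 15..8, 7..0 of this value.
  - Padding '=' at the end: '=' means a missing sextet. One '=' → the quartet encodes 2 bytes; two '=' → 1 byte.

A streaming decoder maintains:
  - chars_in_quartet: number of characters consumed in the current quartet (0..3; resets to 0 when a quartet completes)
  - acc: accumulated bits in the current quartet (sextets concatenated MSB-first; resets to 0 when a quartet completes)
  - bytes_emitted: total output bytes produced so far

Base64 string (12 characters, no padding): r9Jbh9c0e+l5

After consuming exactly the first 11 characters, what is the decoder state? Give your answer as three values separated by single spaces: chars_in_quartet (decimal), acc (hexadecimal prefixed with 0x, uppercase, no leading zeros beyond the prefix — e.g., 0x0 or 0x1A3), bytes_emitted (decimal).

After char 0 ('r'=43): chars_in_quartet=1 acc=0x2B bytes_emitted=0
After char 1 ('9'=61): chars_in_quartet=2 acc=0xAFD bytes_emitted=0
After char 2 ('J'=9): chars_in_quartet=3 acc=0x2BF49 bytes_emitted=0
After char 3 ('b'=27): chars_in_quartet=4 acc=0xAFD25B -> emit AF D2 5B, reset; bytes_emitted=3
After char 4 ('h'=33): chars_in_quartet=1 acc=0x21 bytes_emitted=3
After char 5 ('9'=61): chars_in_quartet=2 acc=0x87D bytes_emitted=3
After char 6 ('c'=28): chars_in_quartet=3 acc=0x21F5C bytes_emitted=3
After char 7 ('0'=52): chars_in_quartet=4 acc=0x87D734 -> emit 87 D7 34, reset; bytes_emitted=6
After char 8 ('e'=30): chars_in_quartet=1 acc=0x1E bytes_emitted=6
After char 9 ('+'=62): chars_in_quartet=2 acc=0x7BE bytes_emitted=6
After char 10 ('l'=37): chars_in_quartet=3 acc=0x1EFA5 bytes_emitted=6

Answer: 3 0x1EFA5 6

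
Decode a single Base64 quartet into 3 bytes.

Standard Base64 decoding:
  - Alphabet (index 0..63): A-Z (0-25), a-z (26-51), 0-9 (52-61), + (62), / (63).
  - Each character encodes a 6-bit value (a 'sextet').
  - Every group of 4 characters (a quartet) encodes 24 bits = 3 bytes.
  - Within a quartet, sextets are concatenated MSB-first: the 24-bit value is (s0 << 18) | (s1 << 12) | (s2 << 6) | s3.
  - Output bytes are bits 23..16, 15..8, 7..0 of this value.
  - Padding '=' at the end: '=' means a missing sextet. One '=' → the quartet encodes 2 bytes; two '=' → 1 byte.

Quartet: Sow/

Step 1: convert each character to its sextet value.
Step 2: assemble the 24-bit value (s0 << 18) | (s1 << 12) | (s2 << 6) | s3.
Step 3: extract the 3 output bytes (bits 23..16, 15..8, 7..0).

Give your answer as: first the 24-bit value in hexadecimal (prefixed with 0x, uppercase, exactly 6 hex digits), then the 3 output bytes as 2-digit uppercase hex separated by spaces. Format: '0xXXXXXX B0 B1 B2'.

Sextets: S=18, o=40, w=48, /=63
24-bit: (18<<18) | (40<<12) | (48<<6) | 63
      = 0x480000 | 0x028000 | 0x000C00 | 0x00003F
      = 0x4A8C3F
Bytes: (v>>16)&0xFF=4A, (v>>8)&0xFF=8C, v&0xFF=3F

Answer: 0x4A8C3F 4A 8C 3F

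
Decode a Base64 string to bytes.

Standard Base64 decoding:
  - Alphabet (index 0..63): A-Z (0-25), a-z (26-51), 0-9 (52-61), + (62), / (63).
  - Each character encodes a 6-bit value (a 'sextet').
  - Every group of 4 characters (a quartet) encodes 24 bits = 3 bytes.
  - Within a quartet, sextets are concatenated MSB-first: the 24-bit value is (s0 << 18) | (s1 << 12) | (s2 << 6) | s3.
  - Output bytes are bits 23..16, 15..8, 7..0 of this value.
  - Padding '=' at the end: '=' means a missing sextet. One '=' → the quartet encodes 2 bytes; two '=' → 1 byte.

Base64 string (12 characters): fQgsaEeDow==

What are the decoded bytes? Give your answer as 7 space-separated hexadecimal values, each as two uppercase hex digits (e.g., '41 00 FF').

After char 0 ('f'=31): chars_in_quartet=1 acc=0x1F bytes_emitted=0
After char 1 ('Q'=16): chars_in_quartet=2 acc=0x7D0 bytes_emitted=0
After char 2 ('g'=32): chars_in_quartet=3 acc=0x1F420 bytes_emitted=0
After char 3 ('s'=44): chars_in_quartet=4 acc=0x7D082C -> emit 7D 08 2C, reset; bytes_emitted=3
After char 4 ('a'=26): chars_in_quartet=1 acc=0x1A bytes_emitted=3
After char 5 ('E'=4): chars_in_quartet=2 acc=0x684 bytes_emitted=3
After char 6 ('e'=30): chars_in_quartet=3 acc=0x1A11E bytes_emitted=3
After char 7 ('D'=3): chars_in_quartet=4 acc=0x684783 -> emit 68 47 83, reset; bytes_emitted=6
After char 8 ('o'=40): chars_in_quartet=1 acc=0x28 bytes_emitted=6
After char 9 ('w'=48): chars_in_quartet=2 acc=0xA30 bytes_emitted=6
Padding '==': partial quartet acc=0xA30 -> emit A3; bytes_emitted=7

Answer: 7D 08 2C 68 47 83 A3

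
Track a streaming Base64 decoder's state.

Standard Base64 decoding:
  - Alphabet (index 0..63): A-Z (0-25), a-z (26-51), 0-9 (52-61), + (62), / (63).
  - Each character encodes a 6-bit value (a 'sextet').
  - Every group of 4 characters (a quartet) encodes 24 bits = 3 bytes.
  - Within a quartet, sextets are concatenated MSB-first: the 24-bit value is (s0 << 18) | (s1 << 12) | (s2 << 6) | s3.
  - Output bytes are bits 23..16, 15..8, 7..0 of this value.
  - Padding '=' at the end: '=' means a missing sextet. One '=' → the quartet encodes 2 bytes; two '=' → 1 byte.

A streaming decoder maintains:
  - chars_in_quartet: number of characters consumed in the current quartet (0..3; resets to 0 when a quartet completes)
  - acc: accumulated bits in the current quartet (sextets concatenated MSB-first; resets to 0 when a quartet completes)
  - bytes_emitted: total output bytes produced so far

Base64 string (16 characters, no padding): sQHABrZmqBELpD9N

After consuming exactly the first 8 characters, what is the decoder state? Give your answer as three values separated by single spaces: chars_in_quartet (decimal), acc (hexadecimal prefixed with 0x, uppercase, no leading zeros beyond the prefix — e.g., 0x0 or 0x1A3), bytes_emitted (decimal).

After char 0 ('s'=44): chars_in_quartet=1 acc=0x2C bytes_emitted=0
After char 1 ('Q'=16): chars_in_quartet=2 acc=0xB10 bytes_emitted=0
After char 2 ('H'=7): chars_in_quartet=3 acc=0x2C407 bytes_emitted=0
After char 3 ('A'=0): chars_in_quartet=4 acc=0xB101C0 -> emit B1 01 C0, reset; bytes_emitted=3
After char 4 ('B'=1): chars_in_quartet=1 acc=0x1 bytes_emitted=3
After char 5 ('r'=43): chars_in_quartet=2 acc=0x6B bytes_emitted=3
After char 6 ('Z'=25): chars_in_quartet=3 acc=0x1AD9 bytes_emitted=3
After char 7 ('m'=38): chars_in_quartet=4 acc=0x6B666 -> emit 06 B6 66, reset; bytes_emitted=6

Answer: 0 0x0 6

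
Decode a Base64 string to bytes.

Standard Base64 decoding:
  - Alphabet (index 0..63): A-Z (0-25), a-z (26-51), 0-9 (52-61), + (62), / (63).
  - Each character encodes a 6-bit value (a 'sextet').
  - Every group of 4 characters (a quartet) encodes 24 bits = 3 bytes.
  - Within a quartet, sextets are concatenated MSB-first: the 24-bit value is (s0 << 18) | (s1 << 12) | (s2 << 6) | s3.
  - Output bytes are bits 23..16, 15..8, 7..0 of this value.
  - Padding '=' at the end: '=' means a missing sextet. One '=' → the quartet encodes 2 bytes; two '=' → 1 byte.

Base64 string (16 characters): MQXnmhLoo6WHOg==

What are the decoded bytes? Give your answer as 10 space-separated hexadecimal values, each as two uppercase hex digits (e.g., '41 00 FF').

Answer: 31 05 E7 9A 12 E8 A3 A5 87 3A

Derivation:
After char 0 ('M'=12): chars_in_quartet=1 acc=0xC bytes_emitted=0
After char 1 ('Q'=16): chars_in_quartet=2 acc=0x310 bytes_emitted=0
After char 2 ('X'=23): chars_in_quartet=3 acc=0xC417 bytes_emitted=0
After char 3 ('n'=39): chars_in_quartet=4 acc=0x3105E7 -> emit 31 05 E7, reset; bytes_emitted=3
After char 4 ('m'=38): chars_in_quartet=1 acc=0x26 bytes_emitted=3
After char 5 ('h'=33): chars_in_quartet=2 acc=0x9A1 bytes_emitted=3
After char 6 ('L'=11): chars_in_quartet=3 acc=0x2684B bytes_emitted=3
After char 7 ('o'=40): chars_in_quartet=4 acc=0x9A12E8 -> emit 9A 12 E8, reset; bytes_emitted=6
After char 8 ('o'=40): chars_in_quartet=1 acc=0x28 bytes_emitted=6
After char 9 ('6'=58): chars_in_quartet=2 acc=0xA3A bytes_emitted=6
After char 10 ('W'=22): chars_in_quartet=3 acc=0x28E96 bytes_emitted=6
After char 11 ('H'=7): chars_in_quartet=4 acc=0xA3A587 -> emit A3 A5 87, reset; bytes_emitted=9
After char 12 ('O'=14): chars_in_quartet=1 acc=0xE bytes_emitted=9
After char 13 ('g'=32): chars_in_quartet=2 acc=0x3A0 bytes_emitted=9
Padding '==': partial quartet acc=0x3A0 -> emit 3A; bytes_emitted=10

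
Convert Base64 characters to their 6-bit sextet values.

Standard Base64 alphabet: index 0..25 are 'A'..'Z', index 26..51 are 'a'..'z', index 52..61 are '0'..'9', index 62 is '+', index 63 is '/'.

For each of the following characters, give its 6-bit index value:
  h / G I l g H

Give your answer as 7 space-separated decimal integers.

'h': a..z range, 26 + ord('h') − ord('a') = 33
'/': index 63
'G': A..Z range, ord('G') − ord('A') = 6
'I': A..Z range, ord('I') − ord('A') = 8
'l': a..z range, 26 + ord('l') − ord('a') = 37
'g': a..z range, 26 + ord('g') − ord('a') = 32
'H': A..Z range, ord('H') − ord('A') = 7

Answer: 33 63 6 8 37 32 7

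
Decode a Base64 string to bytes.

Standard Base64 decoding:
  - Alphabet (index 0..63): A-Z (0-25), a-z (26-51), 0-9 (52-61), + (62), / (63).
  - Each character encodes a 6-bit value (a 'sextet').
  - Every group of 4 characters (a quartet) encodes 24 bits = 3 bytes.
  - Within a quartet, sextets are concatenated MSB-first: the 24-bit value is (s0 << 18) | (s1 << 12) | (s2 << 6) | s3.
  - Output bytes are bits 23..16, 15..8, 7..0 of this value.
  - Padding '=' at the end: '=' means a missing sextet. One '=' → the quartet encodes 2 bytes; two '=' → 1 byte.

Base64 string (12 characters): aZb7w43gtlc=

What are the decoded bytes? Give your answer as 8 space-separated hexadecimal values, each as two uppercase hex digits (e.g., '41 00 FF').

Answer: 69 96 FB C3 8D E0 B6 57

Derivation:
After char 0 ('a'=26): chars_in_quartet=1 acc=0x1A bytes_emitted=0
After char 1 ('Z'=25): chars_in_quartet=2 acc=0x699 bytes_emitted=0
After char 2 ('b'=27): chars_in_quartet=3 acc=0x1A65B bytes_emitted=0
After char 3 ('7'=59): chars_in_quartet=4 acc=0x6996FB -> emit 69 96 FB, reset; bytes_emitted=3
After char 4 ('w'=48): chars_in_quartet=1 acc=0x30 bytes_emitted=3
After char 5 ('4'=56): chars_in_quartet=2 acc=0xC38 bytes_emitted=3
After char 6 ('3'=55): chars_in_quartet=3 acc=0x30E37 bytes_emitted=3
After char 7 ('g'=32): chars_in_quartet=4 acc=0xC38DE0 -> emit C3 8D E0, reset; bytes_emitted=6
After char 8 ('t'=45): chars_in_quartet=1 acc=0x2D bytes_emitted=6
After char 9 ('l'=37): chars_in_quartet=2 acc=0xB65 bytes_emitted=6
After char 10 ('c'=28): chars_in_quartet=3 acc=0x2D95C bytes_emitted=6
Padding '=': partial quartet acc=0x2D95C -> emit B6 57; bytes_emitted=8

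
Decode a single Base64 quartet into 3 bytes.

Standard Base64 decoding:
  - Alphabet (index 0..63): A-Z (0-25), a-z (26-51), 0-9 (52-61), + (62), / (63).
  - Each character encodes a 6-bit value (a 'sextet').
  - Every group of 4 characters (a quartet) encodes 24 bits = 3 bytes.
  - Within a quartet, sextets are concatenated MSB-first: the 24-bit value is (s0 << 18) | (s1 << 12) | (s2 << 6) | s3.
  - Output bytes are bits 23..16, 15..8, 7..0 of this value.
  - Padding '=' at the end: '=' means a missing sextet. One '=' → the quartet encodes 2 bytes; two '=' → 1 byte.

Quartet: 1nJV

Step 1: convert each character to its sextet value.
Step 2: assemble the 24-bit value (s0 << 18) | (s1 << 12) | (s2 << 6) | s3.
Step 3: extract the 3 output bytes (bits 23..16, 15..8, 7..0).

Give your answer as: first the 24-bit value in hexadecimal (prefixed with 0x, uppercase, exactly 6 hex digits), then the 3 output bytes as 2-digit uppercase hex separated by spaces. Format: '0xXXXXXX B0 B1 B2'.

Answer: 0xD67255 D6 72 55

Derivation:
Sextets: 1=53, n=39, J=9, V=21
24-bit: (53<<18) | (39<<12) | (9<<6) | 21
      = 0xD40000 | 0x027000 | 0x000240 | 0x000015
      = 0xD67255
Bytes: (v>>16)&0xFF=D6, (v>>8)&0xFF=72, v&0xFF=55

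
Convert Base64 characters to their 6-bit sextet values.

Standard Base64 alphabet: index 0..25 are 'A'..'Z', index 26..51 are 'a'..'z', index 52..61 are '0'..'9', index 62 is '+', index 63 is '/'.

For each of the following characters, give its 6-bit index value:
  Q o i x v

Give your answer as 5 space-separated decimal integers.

Answer: 16 40 34 49 47

Derivation:
'Q': A..Z range, ord('Q') − ord('A') = 16
'o': a..z range, 26 + ord('o') − ord('a') = 40
'i': a..z range, 26 + ord('i') − ord('a') = 34
'x': a..z range, 26 + ord('x') − ord('a') = 49
'v': a..z range, 26 + ord('v') − ord('a') = 47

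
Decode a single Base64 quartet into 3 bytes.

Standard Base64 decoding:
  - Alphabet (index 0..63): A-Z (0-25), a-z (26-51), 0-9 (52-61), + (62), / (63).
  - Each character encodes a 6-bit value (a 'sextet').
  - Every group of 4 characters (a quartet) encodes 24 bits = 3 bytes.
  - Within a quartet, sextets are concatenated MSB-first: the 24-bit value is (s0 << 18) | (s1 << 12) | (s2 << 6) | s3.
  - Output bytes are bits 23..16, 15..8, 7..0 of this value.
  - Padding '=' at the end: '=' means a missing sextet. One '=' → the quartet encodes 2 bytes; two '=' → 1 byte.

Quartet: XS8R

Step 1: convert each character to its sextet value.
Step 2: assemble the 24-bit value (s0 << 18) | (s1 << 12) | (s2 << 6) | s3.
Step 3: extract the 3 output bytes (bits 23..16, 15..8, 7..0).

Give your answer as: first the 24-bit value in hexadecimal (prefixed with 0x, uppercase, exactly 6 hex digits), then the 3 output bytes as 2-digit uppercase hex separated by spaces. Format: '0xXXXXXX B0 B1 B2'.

Answer: 0x5D2F11 5D 2F 11

Derivation:
Sextets: X=23, S=18, 8=60, R=17
24-bit: (23<<18) | (18<<12) | (60<<6) | 17
      = 0x5C0000 | 0x012000 | 0x000F00 | 0x000011
      = 0x5D2F11
Bytes: (v>>16)&0xFF=5D, (v>>8)&0xFF=2F, v&0xFF=11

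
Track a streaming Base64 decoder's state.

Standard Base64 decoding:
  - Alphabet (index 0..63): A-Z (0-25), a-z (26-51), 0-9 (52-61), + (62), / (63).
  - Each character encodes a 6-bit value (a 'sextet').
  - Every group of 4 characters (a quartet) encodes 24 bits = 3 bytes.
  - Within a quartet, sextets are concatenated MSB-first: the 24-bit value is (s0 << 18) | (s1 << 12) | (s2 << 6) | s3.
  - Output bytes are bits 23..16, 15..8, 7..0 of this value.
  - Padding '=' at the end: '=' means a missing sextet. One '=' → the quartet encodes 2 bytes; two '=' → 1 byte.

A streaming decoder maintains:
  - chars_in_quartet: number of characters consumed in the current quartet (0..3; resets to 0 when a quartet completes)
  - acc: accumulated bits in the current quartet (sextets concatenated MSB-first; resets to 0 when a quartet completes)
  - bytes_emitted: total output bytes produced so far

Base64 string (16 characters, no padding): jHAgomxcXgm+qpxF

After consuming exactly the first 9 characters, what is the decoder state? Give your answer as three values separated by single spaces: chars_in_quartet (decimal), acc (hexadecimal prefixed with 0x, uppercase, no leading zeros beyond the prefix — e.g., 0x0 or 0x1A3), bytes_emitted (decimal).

Answer: 1 0x17 6

Derivation:
After char 0 ('j'=35): chars_in_quartet=1 acc=0x23 bytes_emitted=0
After char 1 ('H'=7): chars_in_quartet=2 acc=0x8C7 bytes_emitted=0
After char 2 ('A'=0): chars_in_quartet=3 acc=0x231C0 bytes_emitted=0
After char 3 ('g'=32): chars_in_quartet=4 acc=0x8C7020 -> emit 8C 70 20, reset; bytes_emitted=3
After char 4 ('o'=40): chars_in_quartet=1 acc=0x28 bytes_emitted=3
After char 5 ('m'=38): chars_in_quartet=2 acc=0xA26 bytes_emitted=3
After char 6 ('x'=49): chars_in_quartet=3 acc=0x289B1 bytes_emitted=3
After char 7 ('c'=28): chars_in_quartet=4 acc=0xA26C5C -> emit A2 6C 5C, reset; bytes_emitted=6
After char 8 ('X'=23): chars_in_quartet=1 acc=0x17 bytes_emitted=6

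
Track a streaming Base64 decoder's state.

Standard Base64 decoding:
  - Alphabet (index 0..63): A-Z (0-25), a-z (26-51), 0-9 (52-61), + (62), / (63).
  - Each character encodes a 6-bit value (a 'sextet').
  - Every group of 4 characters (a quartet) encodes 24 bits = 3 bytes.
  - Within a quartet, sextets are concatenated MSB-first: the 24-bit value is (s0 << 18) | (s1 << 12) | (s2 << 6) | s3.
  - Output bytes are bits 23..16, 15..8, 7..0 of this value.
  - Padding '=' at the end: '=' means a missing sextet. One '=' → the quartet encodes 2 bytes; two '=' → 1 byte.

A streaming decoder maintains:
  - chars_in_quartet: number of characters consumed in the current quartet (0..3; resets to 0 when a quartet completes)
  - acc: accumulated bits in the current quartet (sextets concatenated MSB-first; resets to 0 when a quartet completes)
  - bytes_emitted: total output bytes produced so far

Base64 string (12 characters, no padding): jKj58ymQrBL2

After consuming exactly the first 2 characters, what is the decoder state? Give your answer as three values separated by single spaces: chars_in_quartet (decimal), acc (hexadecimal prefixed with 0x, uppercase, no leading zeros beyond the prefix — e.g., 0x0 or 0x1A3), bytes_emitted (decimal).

After char 0 ('j'=35): chars_in_quartet=1 acc=0x23 bytes_emitted=0
After char 1 ('K'=10): chars_in_quartet=2 acc=0x8CA bytes_emitted=0

Answer: 2 0x8CA 0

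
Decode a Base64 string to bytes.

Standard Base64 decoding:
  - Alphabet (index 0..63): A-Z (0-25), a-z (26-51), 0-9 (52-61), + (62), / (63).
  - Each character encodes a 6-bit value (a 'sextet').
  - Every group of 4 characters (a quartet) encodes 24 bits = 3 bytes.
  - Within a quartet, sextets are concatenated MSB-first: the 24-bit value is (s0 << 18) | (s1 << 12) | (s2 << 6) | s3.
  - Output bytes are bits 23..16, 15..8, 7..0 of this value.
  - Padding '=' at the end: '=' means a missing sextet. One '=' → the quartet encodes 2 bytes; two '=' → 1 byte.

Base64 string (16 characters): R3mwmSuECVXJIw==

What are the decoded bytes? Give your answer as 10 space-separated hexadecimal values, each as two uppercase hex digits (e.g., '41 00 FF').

After char 0 ('R'=17): chars_in_quartet=1 acc=0x11 bytes_emitted=0
After char 1 ('3'=55): chars_in_quartet=2 acc=0x477 bytes_emitted=0
After char 2 ('m'=38): chars_in_quartet=3 acc=0x11DE6 bytes_emitted=0
After char 3 ('w'=48): chars_in_quartet=4 acc=0x4779B0 -> emit 47 79 B0, reset; bytes_emitted=3
After char 4 ('m'=38): chars_in_quartet=1 acc=0x26 bytes_emitted=3
After char 5 ('S'=18): chars_in_quartet=2 acc=0x992 bytes_emitted=3
After char 6 ('u'=46): chars_in_quartet=3 acc=0x264AE bytes_emitted=3
After char 7 ('E'=4): chars_in_quartet=4 acc=0x992B84 -> emit 99 2B 84, reset; bytes_emitted=6
After char 8 ('C'=2): chars_in_quartet=1 acc=0x2 bytes_emitted=6
After char 9 ('V'=21): chars_in_quartet=2 acc=0x95 bytes_emitted=6
After char 10 ('X'=23): chars_in_quartet=3 acc=0x2557 bytes_emitted=6
After char 11 ('J'=9): chars_in_quartet=4 acc=0x955C9 -> emit 09 55 C9, reset; bytes_emitted=9
After char 12 ('I'=8): chars_in_quartet=1 acc=0x8 bytes_emitted=9
After char 13 ('w'=48): chars_in_quartet=2 acc=0x230 bytes_emitted=9
Padding '==': partial quartet acc=0x230 -> emit 23; bytes_emitted=10

Answer: 47 79 B0 99 2B 84 09 55 C9 23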